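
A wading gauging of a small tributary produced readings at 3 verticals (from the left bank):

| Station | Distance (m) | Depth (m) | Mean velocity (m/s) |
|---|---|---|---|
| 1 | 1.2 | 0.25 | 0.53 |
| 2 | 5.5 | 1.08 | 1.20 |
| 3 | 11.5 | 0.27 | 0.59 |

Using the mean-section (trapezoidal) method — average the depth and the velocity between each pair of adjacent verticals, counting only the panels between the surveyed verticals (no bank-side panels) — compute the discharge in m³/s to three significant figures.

Panel 1-2: Δb = 4.3 m, d̄ = (0.25+1.08)/2 = 0.665, v̄ = (0.53+1.20)/2 = 0.865 → q = 4.3×0.665×0.865 = 2.473 m³/s
Panel 2-3: Δb = 6 m, d̄ = (1.08+0.27)/2 = 0.675, v̄ = (1.20+0.59)/2 = 0.895 → q = 6×0.675×0.895 = 3.625 m³/s
Q = Σ q = 6.098 m³/s

6.10 m³/s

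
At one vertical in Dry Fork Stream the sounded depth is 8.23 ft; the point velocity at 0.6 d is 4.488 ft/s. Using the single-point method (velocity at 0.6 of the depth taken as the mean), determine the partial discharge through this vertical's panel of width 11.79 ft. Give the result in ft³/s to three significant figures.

v̄ = v₀.₆ = 4.488 ft/s
q = v̄ × d × w = 4.488 × 8.23 × 11.79 = 435.5 ft³/s

435 ft³/s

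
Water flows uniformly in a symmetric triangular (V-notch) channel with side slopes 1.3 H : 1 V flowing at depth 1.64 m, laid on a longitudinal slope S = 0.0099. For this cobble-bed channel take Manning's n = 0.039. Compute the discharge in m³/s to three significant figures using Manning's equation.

6.69 m³/s

A = z·y² = 1.3×1.64² = 3.496 m²
P = 2y√(1+z²) = 2×1.64×√(1+1.3²) = 5.380 m
R = A/P = 3.496/5.380 = 0.6500 m
Q = (1/n)·A·R^(2/3)·S^(1/2) = (1/0.039) × 3.496 × 0.6500^(2/3) × 0.0099^(1/2) = 6.693 m³/s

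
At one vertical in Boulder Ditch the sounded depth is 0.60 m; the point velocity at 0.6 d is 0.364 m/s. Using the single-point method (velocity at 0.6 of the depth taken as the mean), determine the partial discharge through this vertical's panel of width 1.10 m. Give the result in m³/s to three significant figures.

0.240 m³/s

v̄ = v₀.₆ = 0.364 m/s
q = v̄ × d × w = 0.3640 × 0.60 × 1.10 = 0.2402 m³/s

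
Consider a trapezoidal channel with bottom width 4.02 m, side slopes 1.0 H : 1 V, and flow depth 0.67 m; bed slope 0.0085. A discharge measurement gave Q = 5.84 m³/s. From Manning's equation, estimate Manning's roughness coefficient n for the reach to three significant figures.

A = (b + z·y)·y = (4.02 + 1.0×0.67)×0.67 = 3.142 m²
P = b + 2y√(1+z²) = 4.02 + 2×0.67×√(1+1.0²) = 5.915 m
R = A/P = 3.142/5.915 = 0.5312 m
n = (1/Q)·A·R^(2/3)·S^(1/2) = (1/5.84) × 3.142 × 0.6559 × 0.09220 = 0.03254

0.0325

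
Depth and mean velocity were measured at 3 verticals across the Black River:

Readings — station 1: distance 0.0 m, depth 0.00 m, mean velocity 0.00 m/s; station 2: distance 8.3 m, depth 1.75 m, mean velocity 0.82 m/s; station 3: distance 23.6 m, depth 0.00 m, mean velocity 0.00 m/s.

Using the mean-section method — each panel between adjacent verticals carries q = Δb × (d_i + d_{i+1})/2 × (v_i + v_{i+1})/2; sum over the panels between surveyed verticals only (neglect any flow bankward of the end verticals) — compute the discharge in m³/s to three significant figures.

Panel 1-2: Δb = 8.3 m, d̄ = (0.00+1.75)/2 = 0.875, v̄ = (0.00+0.82)/2 = 0.41 → q = 8.3×0.875×0.41 = 2.978 m³/s
Panel 2-3: Δb = 15.3 m, d̄ = (1.75+0.00)/2 = 0.875, v̄ = (0.82+0.00)/2 = 0.41 → q = 15.3×0.875×0.41 = 5.489 m³/s
Q = Σ q = 8.467 m³/s

8.47 m³/s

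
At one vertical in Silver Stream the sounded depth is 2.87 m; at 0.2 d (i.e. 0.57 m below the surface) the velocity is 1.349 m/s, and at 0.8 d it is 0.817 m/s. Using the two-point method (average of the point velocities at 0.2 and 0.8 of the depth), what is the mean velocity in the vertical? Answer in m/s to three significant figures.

v̄ = (1.349 + 0.817) / 2 = 1.083 m/s

1.08 m/s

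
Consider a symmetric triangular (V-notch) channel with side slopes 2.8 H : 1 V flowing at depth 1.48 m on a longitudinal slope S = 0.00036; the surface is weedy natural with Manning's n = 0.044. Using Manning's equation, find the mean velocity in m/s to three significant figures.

A = z·y² = 2.8×1.48² = 6.133 m²
P = 2y√(1+z²) = 2×1.48×√(1+2.8²) = 8.801 m
R = A/P = 6.133/8.801 = 0.6969 m
Q = (1/n)·A·R^(2/3)·S^(1/2) = (1/0.044) × 6.133 × 0.6969^(2/3) × 0.00036^(1/2) = 2.079 m³/s
V = Q/A = 2.079/6.133 = 0.3390 m/s

0.339 m/s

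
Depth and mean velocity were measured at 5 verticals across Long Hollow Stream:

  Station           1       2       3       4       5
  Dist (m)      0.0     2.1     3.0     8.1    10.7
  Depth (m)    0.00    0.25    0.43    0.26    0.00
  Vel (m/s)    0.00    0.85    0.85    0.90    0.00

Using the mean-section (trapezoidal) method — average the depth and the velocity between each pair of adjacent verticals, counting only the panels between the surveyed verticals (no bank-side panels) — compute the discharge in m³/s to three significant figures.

2.06 m³/s

Panel 1-2: Δb = 2.1 m, d̄ = (0.00+0.25)/2 = 0.125, v̄ = (0.00+0.85)/2 = 0.425 → q = 2.1×0.125×0.425 = 0.1116 m³/s
Panel 2-3: Δb = 0.9 m, d̄ = (0.25+0.43)/2 = 0.34, v̄ = (0.85+0.85)/2 = 0.85 → q = 0.9×0.34×0.85 = 0.2601 m³/s
Panel 3-4: Δb = 5.1 m, d̄ = (0.43+0.26)/2 = 0.345, v̄ = (0.85+0.90)/2 = 0.875 → q = 5.1×0.345×0.875 = 1.540 m³/s
Panel 4-5: Δb = 2.6 m, d̄ = (0.26+0.00)/2 = 0.13, v̄ = (0.90+0.00)/2 = 0.45 → q = 2.6×0.13×0.45 = 0.1521 m³/s
Q = Σ q = 2.063 m³/s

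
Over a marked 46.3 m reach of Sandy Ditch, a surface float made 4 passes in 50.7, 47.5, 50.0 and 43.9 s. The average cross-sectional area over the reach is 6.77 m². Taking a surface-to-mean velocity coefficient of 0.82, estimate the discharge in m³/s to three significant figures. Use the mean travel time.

t̄ = (50.7 + 47.5 + 50.0 + 43.9) / 4 = 48.025 s
v_surface = L / t̄ = 46.3 / 48.025 = 0.9641 m/s
v_mean = 0.82 × 0.9641 = 0.7905 m/s
Q = A × v_mean = 6.77 × 0.7905 = 5.352 m³/s

5.35 m³/s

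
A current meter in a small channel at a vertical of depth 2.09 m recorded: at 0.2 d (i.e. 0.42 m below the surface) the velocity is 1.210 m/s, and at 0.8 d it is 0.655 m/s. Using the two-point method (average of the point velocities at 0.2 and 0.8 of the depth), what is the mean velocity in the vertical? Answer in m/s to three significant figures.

v̄ = (1.210 + 0.655) / 2 = 0.9325 m/s

0.933 m/s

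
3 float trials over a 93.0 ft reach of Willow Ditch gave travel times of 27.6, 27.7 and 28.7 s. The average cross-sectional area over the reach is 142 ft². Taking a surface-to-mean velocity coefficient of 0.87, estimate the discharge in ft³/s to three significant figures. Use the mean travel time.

t̄ = (27.6 + 27.7 + 28.7) / 3 = 28 s
v_surface = L / t̄ = 93.0 / 28 = 3.321 ft/s
v_mean = 0.87 × 3.321 = 2.890 ft/s
Q = A × v_mean = 142 × 2.890 = 410.3 ft³/s

410 ft³/s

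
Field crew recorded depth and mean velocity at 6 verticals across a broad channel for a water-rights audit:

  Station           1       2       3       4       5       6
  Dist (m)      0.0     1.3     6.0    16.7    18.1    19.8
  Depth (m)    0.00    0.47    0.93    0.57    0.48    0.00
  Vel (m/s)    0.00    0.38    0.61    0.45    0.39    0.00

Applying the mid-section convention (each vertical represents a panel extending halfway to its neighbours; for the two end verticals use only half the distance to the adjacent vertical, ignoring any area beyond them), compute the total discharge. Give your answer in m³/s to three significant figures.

6.75 m³/s

w_2 = (6.0 − 0.0)/2 = 3 m; q_2 = 0.38 × 0.47 × 3 = 0.5358 m³/s
w_3 = (16.7 − 1.3)/2 = 7.7 m; q_3 = 0.61 × 0.93 × 7.7 = 4.368 m³/s
w_4 = (18.1 − 6.0)/2 = 6.05 m; q_4 = 0.45 × 0.57 × 6.05 = 1.552 m³/s
w_5 = (19.8 − 16.7)/2 = 1.55 m; q_5 = 0.39 × 0.48 × 1.55 = 0.2902 m³/s
Stations 1, 6 contribute zero (depth or velocity is 0).
Q = Σ qᵢ = 6.746 m³/s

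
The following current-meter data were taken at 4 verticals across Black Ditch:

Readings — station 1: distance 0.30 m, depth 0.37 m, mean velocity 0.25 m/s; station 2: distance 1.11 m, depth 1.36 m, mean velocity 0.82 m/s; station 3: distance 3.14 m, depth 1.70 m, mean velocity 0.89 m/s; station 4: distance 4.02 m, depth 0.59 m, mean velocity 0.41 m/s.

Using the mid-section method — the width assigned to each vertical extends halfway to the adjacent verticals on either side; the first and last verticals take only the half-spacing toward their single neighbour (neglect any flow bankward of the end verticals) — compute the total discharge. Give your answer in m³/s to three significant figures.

w_1 = (1.11 − 0.30)/2 = 0.405 m; q_1 = 0.25 × 0.37 × 0.405 = 0.03746 m³/s
w_2 = (3.14 − 0.30)/2 = 1.42 m; q_2 = 0.82 × 1.36 × 1.42 = 1.584 m³/s
w_3 = (4.02 − 1.11)/2 = 1.455 m; q_3 = 0.89 × 1.70 × 1.455 = 2.201 m³/s
w_4 = (4.02 − 3.14)/2 = 0.44 m; q_4 = 0.41 × 0.59 × 0.44 = 0.1064 m³/s
Q = Σ qᵢ = 3.929 m³/s

3.93 m³/s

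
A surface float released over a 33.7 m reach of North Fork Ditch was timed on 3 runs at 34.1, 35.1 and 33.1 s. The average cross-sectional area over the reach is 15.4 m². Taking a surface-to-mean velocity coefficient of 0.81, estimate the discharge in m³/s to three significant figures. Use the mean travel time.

12.3 m³/s

t̄ = (34.1 + 35.1 + 33.1) / 3 = 34.1 s
v_surface = L / t̄ = 33.7 / 34.1 = 0.9883 m/s
v_mean = 0.81 × 0.9883 = 0.8005 m/s
Q = A × v_mean = 15.4 × 0.8005 = 12.33 m³/s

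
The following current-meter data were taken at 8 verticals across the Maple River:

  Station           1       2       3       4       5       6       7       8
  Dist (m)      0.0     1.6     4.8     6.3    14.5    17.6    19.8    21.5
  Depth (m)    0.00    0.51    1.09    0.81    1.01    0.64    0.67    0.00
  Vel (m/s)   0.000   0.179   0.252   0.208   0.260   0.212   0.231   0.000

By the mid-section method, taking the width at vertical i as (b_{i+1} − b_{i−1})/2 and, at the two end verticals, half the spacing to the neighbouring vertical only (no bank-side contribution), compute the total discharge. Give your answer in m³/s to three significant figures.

w_2 = (4.8 − 0.0)/2 = 2.4 m; q_2 = 0.179 × 0.51 × 2.4 = 0.2191 m³/s
w_3 = (6.3 − 1.6)/2 = 2.35 m; q_3 = 0.252 × 1.09 × 2.35 = 0.6455 m³/s
w_4 = (14.5 − 4.8)/2 = 4.85 m; q_4 = 0.208 × 0.81 × 4.85 = 0.8171 m³/s
w_5 = (17.6 − 6.3)/2 = 5.65 m; q_5 = 0.260 × 1.01 × 5.65 = 1.484 m³/s
w_6 = (19.8 − 14.5)/2 = 2.65 m; q_6 = 0.212 × 0.64 × 2.65 = 0.3596 m³/s
w_7 = (21.5 − 17.6)/2 = 1.95 m; q_7 = 0.231 × 0.67 × 1.95 = 0.3018 m³/s
Stations 1, 8 contribute zero (depth or velocity is 0).
Q = Σ qᵢ = 3.827 m³/s

3.83 m³/s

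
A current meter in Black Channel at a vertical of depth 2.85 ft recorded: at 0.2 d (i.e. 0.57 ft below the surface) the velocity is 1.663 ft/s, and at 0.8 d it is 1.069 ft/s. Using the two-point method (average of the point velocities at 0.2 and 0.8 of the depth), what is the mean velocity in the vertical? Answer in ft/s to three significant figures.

v̄ = (1.663 + 1.069) / 2 = 1.366 ft/s

1.37 ft/s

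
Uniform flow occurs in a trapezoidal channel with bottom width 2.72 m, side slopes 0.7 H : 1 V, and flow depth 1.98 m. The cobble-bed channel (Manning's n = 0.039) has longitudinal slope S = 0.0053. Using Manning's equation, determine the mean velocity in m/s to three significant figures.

1.96 m/s

A = (b + z·y)·y = (2.72 + 0.7×1.98)×1.98 = 8.130 m²
P = b + 2y√(1+z²) = 2.72 + 2×1.98×√(1+0.7²) = 7.554 m
R = A/P = 8.130/7.554 = 1.076 m
Q = (1/n)·A·R^(2/3)·S^(1/2) = (1/0.039) × 8.130 × 1.076^(2/3) × 0.0053^(1/2) = 15.94 m³/s
V = Q/A = 15.94/8.130 = 1.960 m/s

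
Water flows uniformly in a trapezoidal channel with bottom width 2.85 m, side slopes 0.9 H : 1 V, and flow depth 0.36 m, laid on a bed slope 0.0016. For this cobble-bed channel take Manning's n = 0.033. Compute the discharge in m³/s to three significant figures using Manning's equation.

A = (b + z·y)·y = (2.85 + 0.9×0.36)×0.36 = 1.143 m²
P = b + 2y√(1+z²) = 2.85 + 2×0.36×√(1+0.9²) = 3.819 m
R = A/P = 1.143/3.819 = 0.2992 m
Q = (1/n)·A·R^(2/3)·S^(1/2) = (1/0.033) × 1.143 × 0.2992^(2/3) × 0.0016^(1/2) = 0.6196 m³/s

0.620 m³/s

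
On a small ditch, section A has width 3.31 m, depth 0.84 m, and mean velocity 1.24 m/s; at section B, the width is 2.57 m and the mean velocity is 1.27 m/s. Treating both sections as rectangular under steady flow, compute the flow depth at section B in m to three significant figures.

Q = A₁V₁ = (3.31×0.84) × 1.24 = 3.448 m³/s
d₂ = Q/(b₂ V₂) = 3.448/(2.57×1.27) = 1.056 m

1.06 m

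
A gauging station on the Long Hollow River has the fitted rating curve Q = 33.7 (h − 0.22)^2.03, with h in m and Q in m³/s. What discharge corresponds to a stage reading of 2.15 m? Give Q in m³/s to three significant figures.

128 m³/s

Q = 33.7 × (2.15 − 0.22)^2.03 = 33.7 × 1.93^2.03 = 128.0 m³/s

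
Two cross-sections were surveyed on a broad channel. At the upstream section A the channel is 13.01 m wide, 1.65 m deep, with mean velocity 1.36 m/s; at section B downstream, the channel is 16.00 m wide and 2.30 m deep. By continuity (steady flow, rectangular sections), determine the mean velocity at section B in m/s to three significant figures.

0.793 m/s

Q = A₁V₁ = (13.01×1.65) × 1.36 = 29.19 m³/s
A₂ = 16.00 × 2.30 = 36.80 m²
V₂ = Q/A₂ = 29.19/36.80 = 0.7933 m/s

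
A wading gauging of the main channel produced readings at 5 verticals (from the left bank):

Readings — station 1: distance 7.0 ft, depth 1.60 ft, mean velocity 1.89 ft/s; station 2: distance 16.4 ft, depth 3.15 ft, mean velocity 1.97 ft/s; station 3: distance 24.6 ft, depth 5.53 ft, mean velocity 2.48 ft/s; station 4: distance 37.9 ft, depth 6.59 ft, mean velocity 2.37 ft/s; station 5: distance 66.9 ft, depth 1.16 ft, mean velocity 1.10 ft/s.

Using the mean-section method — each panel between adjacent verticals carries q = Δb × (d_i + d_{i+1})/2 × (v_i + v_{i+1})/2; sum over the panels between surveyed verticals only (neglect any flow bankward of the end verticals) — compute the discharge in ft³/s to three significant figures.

513 ft³/s

Panel 1-2: Δb = 9.4 ft, d̄ = (1.60+3.15)/2 = 2.375, v̄ = (1.89+1.97)/2 = 1.93 → q = 9.4×2.375×1.93 = 43.09 ft³/s
Panel 2-3: Δb = 8.2 ft, d̄ = (3.15+5.53)/2 = 4.34, v̄ = (1.97+2.48)/2 = 2.225 → q = 8.2×4.34×2.225 = 79.18 ft³/s
Panel 3-4: Δb = 13.3 ft, d̄ = (5.53+6.59)/2 = 6.06, v̄ = (2.48+2.37)/2 = 2.425 → q = 13.3×6.06×2.425 = 195.5 ft³/s
Panel 4-5: Δb = 29 ft, d̄ = (6.59+1.16)/2 = 3.875, v̄ = (2.37+1.10)/2 = 1.735 → q = 29×3.875×1.735 = 195.0 ft³/s
Q = Σ q = 512.7 ft³/s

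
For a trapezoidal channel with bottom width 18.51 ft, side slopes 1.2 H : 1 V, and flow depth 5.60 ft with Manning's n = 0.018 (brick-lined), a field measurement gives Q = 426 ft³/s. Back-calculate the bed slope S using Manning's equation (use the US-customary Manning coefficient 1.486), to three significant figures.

0.000216

A = (b + z·y)·y = (18.51 + 1.2×5.60)×5.60 = 141.3 ft²
P = b + 2y√(1+z²) = 18.51 + 2×5.60×√(1+1.2²) = 36.00 ft
R = A/P = 141.3/36.00 = 3.924 ft
S = (Q·n / (1.486·A·R^(2/3)))² = (426×0.018 / (1.486×141.3×2.488))² = 0.0002155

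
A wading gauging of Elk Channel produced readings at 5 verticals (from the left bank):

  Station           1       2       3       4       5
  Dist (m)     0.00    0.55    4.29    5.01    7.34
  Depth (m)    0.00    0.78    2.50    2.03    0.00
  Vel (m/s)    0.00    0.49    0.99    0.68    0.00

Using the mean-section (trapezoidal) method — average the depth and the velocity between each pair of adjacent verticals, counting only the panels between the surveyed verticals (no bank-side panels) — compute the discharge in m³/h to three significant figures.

Panel 1-2: Δb = 0.55 m, d̄ = (0.00+0.78)/2 = 0.39, v̄ = (0.00+0.49)/2 = 0.245 → q = 0.55×0.39×0.245 = 0.05255 m³/s
Panel 2-3: Δb = 3.74 m, d̄ = (0.78+2.50)/2 = 1.64, v̄ = (0.49+0.99)/2 = 0.74 → q = 3.74×1.64×0.74 = 4.539 m³/s
Panel 3-4: Δb = 0.72 m, d̄ = (2.50+2.03)/2 = 2.265, v̄ = (0.99+0.68)/2 = 0.835 → q = 0.72×2.265×0.835 = 1.362 m³/s
Panel 4-5: Δb = 2.33 m, d̄ = (2.03+0.00)/2 = 1.015, v̄ = (0.68+0.00)/2 = 0.34 → q = 2.33×1.015×0.34 = 0.8041 m³/s
Q = Σ q = 6.757 m³/s
= 6.757 × 3600 = 24330 m³/h

24300 m³/h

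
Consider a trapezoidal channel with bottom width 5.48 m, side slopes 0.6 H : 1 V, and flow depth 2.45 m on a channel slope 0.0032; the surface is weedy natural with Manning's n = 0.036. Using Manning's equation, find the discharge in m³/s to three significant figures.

35.4 m³/s

A = (b + z·y)·y = (5.48 + 0.6×2.45)×2.45 = 17.03 m²
P = b + 2y√(1+z²) = 5.48 + 2×2.45×√(1+0.6²) = 11.19 m
R = A/P = 17.03/11.19 = 1.521 m
Q = (1/n)·A·R^(2/3)·S^(1/2) = (1/0.036) × 17.03 × 1.521^(2/3) × 0.0032^(1/2) = 35.39 m³/s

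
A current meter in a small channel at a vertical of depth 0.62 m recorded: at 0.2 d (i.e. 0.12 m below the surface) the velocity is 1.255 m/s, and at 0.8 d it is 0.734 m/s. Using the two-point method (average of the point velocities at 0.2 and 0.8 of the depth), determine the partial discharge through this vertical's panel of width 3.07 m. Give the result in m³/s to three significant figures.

v̄ = (1.255 + 0.734) / 2 = 0.9945 m/s
q = v̄ × d × w = 0.9945 × 0.62 × 3.07 = 1.893 m³/s

1.89 m³/s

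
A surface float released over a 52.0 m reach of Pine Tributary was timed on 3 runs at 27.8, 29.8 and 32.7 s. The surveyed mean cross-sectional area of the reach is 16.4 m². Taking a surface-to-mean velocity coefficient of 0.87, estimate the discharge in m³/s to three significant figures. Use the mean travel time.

24.6 m³/s

t̄ = (27.8 + 29.8 + 32.7) / 3 = 30.1 s
v_surface = L / t̄ = 52.0 / 30.1 = 1.728 m/s
v_mean = 0.87 × 1.728 = 1.503 m/s
Q = A × v_mean = 16.4 × 1.503 = 24.65 m³/s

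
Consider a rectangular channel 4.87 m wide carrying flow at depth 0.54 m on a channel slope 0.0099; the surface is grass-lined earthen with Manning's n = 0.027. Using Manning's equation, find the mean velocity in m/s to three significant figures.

2.14 m/s

A = b·y = 4.87 × 0.54 = 2.630 m²
P = b + 2y = 4.87 + 2×0.54 = 5.950 m
R = A/P = 2.630/5.950 = 0.4420 m
Q = (1/n)·A·R^(2/3)·S^(1/2) = (1/0.027) × 2.630 × 0.4420^(2/3) × 0.0099^(1/2) = 5.623 m³/s
V = Q/A = 5.623/2.630 = 2.138 m/s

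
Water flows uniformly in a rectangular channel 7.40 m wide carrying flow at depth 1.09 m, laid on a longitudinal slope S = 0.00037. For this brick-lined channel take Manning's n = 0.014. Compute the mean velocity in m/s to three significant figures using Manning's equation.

A = b·y = 7.40 × 1.09 = 8.066 m²
P = b + 2y = 7.40 + 2×1.09 = 9.580 m
R = A/P = 8.066/9.580 = 0.8420 m
Q = (1/n)·A·R^(2/3)·S^(1/2) = (1/0.014) × 8.066 × 0.8420^(2/3) × 0.00037^(1/2) = 9.882 m³/s
V = Q/A = 9.882/8.066 = 1.225 m/s

1.23 m/s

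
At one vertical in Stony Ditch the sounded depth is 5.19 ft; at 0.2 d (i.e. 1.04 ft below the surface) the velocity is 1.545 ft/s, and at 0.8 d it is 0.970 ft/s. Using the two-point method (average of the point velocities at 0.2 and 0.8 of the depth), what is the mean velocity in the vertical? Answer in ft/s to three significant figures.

1.26 ft/s

v̄ = (1.545 + 0.970) / 2 = 1.258 ft/s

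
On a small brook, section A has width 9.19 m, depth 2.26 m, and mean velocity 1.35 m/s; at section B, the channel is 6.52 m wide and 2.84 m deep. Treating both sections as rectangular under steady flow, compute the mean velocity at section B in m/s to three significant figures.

Q = A₁V₁ = (9.19×2.26) × 1.35 = 28.04 m³/s
A₂ = 6.52 × 2.84 = 18.52 m²
V₂ = Q/A₂ = 28.04/18.52 = 1.514 m/s

1.51 m/s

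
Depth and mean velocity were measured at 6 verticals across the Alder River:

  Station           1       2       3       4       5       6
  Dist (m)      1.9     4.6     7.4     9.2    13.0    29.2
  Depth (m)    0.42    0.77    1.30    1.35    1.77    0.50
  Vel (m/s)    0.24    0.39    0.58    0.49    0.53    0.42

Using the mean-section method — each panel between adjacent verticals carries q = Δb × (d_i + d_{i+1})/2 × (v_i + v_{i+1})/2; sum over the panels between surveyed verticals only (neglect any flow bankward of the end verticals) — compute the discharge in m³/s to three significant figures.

Panel 1-2: Δb = 2.7 m, d̄ = (0.42+0.77)/2 = 0.595, v̄ = (0.24+0.39)/2 = 0.315 → q = 2.7×0.595×0.315 = 0.5060 m³/s
Panel 2-3: Δb = 2.8 m, d̄ = (0.77+1.30)/2 = 1.035, v̄ = (0.39+0.58)/2 = 0.485 → q = 2.8×1.035×0.485 = 1.406 m³/s
Panel 3-4: Δb = 1.8 m, d̄ = (1.30+1.35)/2 = 1.325, v̄ = (0.58+0.49)/2 = 0.535 → q = 1.8×1.325×0.535 = 1.276 m³/s
Panel 4-5: Δb = 3.8 m, d̄ = (1.35+1.77)/2 = 1.56, v̄ = (0.49+0.53)/2 = 0.51 → q = 3.8×1.56×0.51 = 3.023 m³/s
Panel 5-6: Δb = 16.2 m, d̄ = (1.77+0.50)/2 = 1.135, v̄ = (0.53+0.42)/2 = 0.475 → q = 16.2×1.135×0.475 = 8.734 m³/s
Q = Σ q = 14.94 m³/s

14.9 m³/s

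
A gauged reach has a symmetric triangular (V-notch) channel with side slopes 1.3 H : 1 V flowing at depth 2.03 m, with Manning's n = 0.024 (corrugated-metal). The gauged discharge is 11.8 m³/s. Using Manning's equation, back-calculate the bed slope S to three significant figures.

0.00373

A = z·y² = 1.3×2.03² = 5.357 m²
P = 2y√(1+z²) = 2×2.03×√(1+1.3²) = 6.659 m
R = A/P = 5.357/6.659 = 0.8045 m
S = (Q·n / (1·A·R^(2/3)))² = (11.8×0.024 / (1×5.357×0.8650))² = 0.003735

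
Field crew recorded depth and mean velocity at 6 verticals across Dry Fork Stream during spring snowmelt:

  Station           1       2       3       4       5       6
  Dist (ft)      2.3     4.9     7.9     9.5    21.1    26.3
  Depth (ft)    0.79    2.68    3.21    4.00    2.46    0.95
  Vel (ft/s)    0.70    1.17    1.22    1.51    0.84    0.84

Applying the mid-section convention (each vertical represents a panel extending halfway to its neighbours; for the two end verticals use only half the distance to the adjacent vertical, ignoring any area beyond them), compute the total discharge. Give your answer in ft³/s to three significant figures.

w_1 = (4.9 − 2.3)/2 = 1.3 ft; q_1 = 0.70 × 0.79 × 1.3 = 0.7189 ft³/s
w_2 = (7.9 − 2.3)/2 = 2.8 ft; q_2 = 1.17 × 2.68 × 2.8 = 8.780 ft³/s
w_3 = (9.5 − 4.9)/2 = 2.3 ft; q_3 = 1.22 × 3.21 × 2.3 = 9.007 ft³/s
w_4 = (21.1 − 7.9)/2 = 6.6 ft; q_4 = 1.51 × 4.00 × 6.6 = 39.86 ft³/s
w_5 = (26.3 − 9.5)/2 = 8.4 ft; q_5 = 0.84 × 2.46 × 8.4 = 17.36 ft³/s
w_6 = (26.3 − 21.1)/2 = 2.6 ft; q_6 = 0.84 × 0.95 × 2.6 = 2.075 ft³/s
Q = Σ qᵢ = 77.80 ft³/s

77.8 ft³/s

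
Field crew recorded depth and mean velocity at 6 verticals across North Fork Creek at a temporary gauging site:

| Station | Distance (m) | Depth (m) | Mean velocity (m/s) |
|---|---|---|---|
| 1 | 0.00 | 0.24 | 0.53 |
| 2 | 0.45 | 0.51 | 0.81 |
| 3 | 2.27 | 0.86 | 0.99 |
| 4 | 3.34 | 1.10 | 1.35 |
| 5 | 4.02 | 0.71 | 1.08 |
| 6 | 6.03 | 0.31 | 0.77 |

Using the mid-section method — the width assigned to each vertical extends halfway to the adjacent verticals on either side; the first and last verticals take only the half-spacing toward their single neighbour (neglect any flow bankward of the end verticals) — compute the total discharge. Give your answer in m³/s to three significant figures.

4.30 m³/s

w_1 = (0.45 − 0.00)/2 = 0.225 m; q_1 = 0.53 × 0.24 × 0.225 = 0.02862 m³/s
w_2 = (2.27 − 0.00)/2 = 1.135 m; q_2 = 0.81 × 0.51 × 1.135 = 0.4689 m³/s
w_3 = (3.34 − 0.45)/2 = 1.445 m; q_3 = 0.99 × 0.86 × 1.445 = 1.230 m³/s
w_4 = (4.02 − 2.27)/2 = 0.875 m; q_4 = 1.35 × 1.10 × 0.875 = 1.299 m³/s
w_5 = (6.03 − 3.34)/2 = 1.345 m; q_5 = 1.08 × 0.71 × 1.345 = 1.031 m³/s
w_6 = (6.03 − 4.02)/2 = 1.005 m; q_6 = 0.77 × 0.31 × 1.005 = 0.2399 m³/s
Q = Σ qᵢ = 4.298 m³/s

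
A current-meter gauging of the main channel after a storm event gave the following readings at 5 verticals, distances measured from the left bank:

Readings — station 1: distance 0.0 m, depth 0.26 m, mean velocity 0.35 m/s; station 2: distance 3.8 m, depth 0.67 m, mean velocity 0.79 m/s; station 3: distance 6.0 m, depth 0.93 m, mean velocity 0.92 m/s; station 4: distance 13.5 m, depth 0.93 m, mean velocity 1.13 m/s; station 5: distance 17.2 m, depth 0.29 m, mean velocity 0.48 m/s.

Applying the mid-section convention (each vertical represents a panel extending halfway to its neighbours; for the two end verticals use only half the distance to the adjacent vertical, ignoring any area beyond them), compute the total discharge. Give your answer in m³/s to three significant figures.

12.1 m³/s

w_1 = (3.8 − 0.0)/2 = 1.9 m; q_1 = 0.35 × 0.26 × 1.9 = 0.1729 m³/s
w_2 = (6.0 − 0.0)/2 = 3 m; q_2 = 0.79 × 0.67 × 3 = 1.588 m³/s
w_3 = (13.5 − 3.8)/2 = 4.85 m; q_3 = 0.92 × 0.93 × 4.85 = 4.150 m³/s
w_4 = (17.2 − 6.0)/2 = 5.6 m; q_4 = 1.13 × 0.93 × 5.6 = 5.885 m³/s
w_5 = (17.2 − 13.5)/2 = 1.85 m; q_5 = 0.48 × 0.29 × 1.85 = 0.2575 m³/s
Q = Σ qᵢ = 12.05 m³/s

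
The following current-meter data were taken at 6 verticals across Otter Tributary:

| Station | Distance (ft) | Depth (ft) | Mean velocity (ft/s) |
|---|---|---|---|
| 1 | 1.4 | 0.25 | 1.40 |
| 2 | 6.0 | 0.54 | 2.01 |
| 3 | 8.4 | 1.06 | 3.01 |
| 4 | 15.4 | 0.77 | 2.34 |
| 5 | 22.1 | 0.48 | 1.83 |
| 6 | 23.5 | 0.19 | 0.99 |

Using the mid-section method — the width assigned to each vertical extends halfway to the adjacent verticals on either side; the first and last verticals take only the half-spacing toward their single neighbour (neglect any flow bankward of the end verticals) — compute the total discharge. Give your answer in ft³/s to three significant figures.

w_1 = (6.0 − 1.4)/2 = 2.3 ft; q_1 = 1.40 × 0.25 × 2.3 = 0.8050 ft³/s
w_2 = (8.4 − 1.4)/2 = 3.5 ft; q_2 = 2.01 × 0.54 × 3.5 = 3.799 ft³/s
w_3 = (15.4 − 6.0)/2 = 4.7 ft; q_3 = 3.01 × 1.06 × 4.7 = 15.00 ft³/s
w_4 = (22.1 − 8.4)/2 = 6.85 ft; q_4 = 2.34 × 0.77 × 6.85 = 12.34 ft³/s
w_5 = (23.5 − 15.4)/2 = 4.05 ft; q_5 = 1.83 × 0.48 × 4.05 = 3.558 ft³/s
w_6 = (23.5 − 22.1)/2 = 0.7 ft; q_6 = 0.99 × 0.19 × 0.7 = 0.1317 ft³/s
Q = Σ qᵢ = 35.63 ft³/s

35.6 ft³/s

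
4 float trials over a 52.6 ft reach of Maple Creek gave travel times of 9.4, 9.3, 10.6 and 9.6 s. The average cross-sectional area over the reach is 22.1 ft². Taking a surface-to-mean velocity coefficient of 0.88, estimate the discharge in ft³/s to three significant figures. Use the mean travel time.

105 ft³/s

t̄ = (9.4 + 9.3 + 10.6 + 9.6) / 4 = 9.725 s
v_surface = L / t̄ = 52.6 / 9.725 = 5.409 ft/s
v_mean = 0.88 × 5.409 = 4.760 ft/s
Q = A × v_mean = 22.1 × 4.760 = 105.2 ft³/s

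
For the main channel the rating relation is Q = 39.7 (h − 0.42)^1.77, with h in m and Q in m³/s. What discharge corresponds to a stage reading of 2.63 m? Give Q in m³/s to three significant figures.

162 m³/s

Q = 39.7 × (2.63 − 0.42)^1.77 = 39.7 × 2.21^1.77 = 161.6 m³/s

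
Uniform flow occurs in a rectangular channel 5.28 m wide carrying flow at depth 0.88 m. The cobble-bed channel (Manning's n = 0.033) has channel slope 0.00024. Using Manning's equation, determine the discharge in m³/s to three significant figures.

A = b·y = 5.28 × 0.88 = 4.646 m²
P = b + 2y = 5.28 + 2×0.88 = 7.040 m
R = A/P = 4.646/7.040 = 0.6600 m
Q = (1/n)·A·R^(2/3)·S^(1/2) = (1/0.033) × 4.646 × 0.6600^(2/3) × 0.00024^(1/2) = 1.654 m³/s

1.65 m³/s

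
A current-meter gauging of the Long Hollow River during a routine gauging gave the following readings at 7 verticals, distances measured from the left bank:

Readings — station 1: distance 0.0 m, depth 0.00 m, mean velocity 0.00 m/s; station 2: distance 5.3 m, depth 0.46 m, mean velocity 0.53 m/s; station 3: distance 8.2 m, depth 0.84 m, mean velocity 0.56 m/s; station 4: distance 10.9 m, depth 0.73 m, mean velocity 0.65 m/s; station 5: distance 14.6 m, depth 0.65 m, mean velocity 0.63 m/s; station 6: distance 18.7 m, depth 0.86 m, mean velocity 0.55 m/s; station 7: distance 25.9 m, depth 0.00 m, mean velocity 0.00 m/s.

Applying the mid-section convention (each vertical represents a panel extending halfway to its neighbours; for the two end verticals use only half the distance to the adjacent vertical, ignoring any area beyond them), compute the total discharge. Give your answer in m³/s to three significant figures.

w_2 = (8.2 − 0.0)/2 = 4.1 m; q_2 = 0.53 × 0.46 × 4.1 = 0.9996 m³/s
w_3 = (10.9 − 5.3)/2 = 2.8 m; q_3 = 0.56 × 0.84 × 2.8 = 1.317 m³/s
w_4 = (14.6 − 8.2)/2 = 3.2 m; q_4 = 0.65 × 0.73 × 3.2 = 1.518 m³/s
w_5 = (18.7 − 10.9)/2 = 3.9 m; q_5 = 0.63 × 0.65 × 3.9 = 1.597 m³/s
w_6 = (25.9 − 14.6)/2 = 5.65 m; q_6 = 0.55 × 0.86 × 5.65 = 2.672 m³/s
Stations 1, 7 contribute zero (depth or velocity is 0).
Q = Σ qᵢ = 8.105 m³/s

8.10 m³/s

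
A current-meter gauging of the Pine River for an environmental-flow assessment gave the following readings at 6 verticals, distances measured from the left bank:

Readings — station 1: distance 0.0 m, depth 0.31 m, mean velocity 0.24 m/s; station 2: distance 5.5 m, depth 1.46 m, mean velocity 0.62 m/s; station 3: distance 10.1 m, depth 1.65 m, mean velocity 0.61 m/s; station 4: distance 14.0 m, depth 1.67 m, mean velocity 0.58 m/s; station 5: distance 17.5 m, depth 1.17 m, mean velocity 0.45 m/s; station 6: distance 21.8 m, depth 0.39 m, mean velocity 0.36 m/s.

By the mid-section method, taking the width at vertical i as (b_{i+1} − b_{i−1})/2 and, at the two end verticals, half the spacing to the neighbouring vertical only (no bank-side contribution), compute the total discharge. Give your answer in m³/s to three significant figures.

w_1 = (5.5 − 0.0)/2 = 2.75 m; q_1 = 0.24 × 0.31 × 2.75 = 0.2046 m³/s
w_2 = (10.1 − 0.0)/2 = 5.05 m; q_2 = 0.62 × 1.46 × 5.05 = 4.571 m³/s
w_3 = (14.0 − 5.5)/2 = 4.25 m; q_3 = 0.61 × 1.65 × 4.25 = 4.278 m³/s
w_4 = (17.5 − 10.1)/2 = 3.7 m; q_4 = 0.58 × 1.67 × 3.7 = 3.584 m³/s
w_5 = (21.8 − 14.0)/2 = 3.9 m; q_5 = 0.45 × 1.17 × 3.9 = 2.053 m³/s
w_6 = (21.8 − 17.5)/2 = 2.15 m; q_6 = 0.36 × 0.39 × 2.15 = 0.3019 m³/s
Q = Σ qᵢ = 14.99 m³/s

15.0 m³/s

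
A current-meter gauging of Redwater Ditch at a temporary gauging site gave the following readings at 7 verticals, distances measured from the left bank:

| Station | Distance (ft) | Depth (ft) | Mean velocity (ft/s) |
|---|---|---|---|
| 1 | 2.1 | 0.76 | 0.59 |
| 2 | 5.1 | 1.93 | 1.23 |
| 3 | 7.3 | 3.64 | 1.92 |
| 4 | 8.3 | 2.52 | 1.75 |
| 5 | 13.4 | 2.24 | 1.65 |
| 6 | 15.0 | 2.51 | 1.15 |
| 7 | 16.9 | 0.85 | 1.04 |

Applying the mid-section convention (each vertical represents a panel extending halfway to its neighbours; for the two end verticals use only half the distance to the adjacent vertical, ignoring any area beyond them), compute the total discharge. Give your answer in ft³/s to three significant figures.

49.8 ft³/s

w_1 = (5.1 − 2.1)/2 = 1.5 ft; q_1 = 0.59 × 0.76 × 1.5 = 0.6726 ft³/s
w_2 = (7.3 − 2.1)/2 = 2.6 ft; q_2 = 1.23 × 1.93 × 2.6 = 6.172 ft³/s
w_3 = (8.3 − 5.1)/2 = 1.6 ft; q_3 = 1.92 × 3.64 × 1.6 = 11.18 ft³/s
w_4 = (13.4 − 7.3)/2 = 3.05 ft; q_4 = 1.75 × 2.52 × 3.05 = 13.45 ft³/s
w_5 = (15.0 − 8.3)/2 = 3.35 ft; q_5 = 1.65 × 2.24 × 3.35 = 12.38 ft³/s
w_6 = (16.9 − 13.4)/2 = 1.75 ft; q_6 = 1.15 × 2.51 × 1.75 = 5.051 ft³/s
w_7 = (16.9 − 15.0)/2 = 0.95 ft; q_7 = 1.04 × 0.85 × 0.95 = 0.8398 ft³/s
Q = Σ qᵢ = 49.75 ft³/s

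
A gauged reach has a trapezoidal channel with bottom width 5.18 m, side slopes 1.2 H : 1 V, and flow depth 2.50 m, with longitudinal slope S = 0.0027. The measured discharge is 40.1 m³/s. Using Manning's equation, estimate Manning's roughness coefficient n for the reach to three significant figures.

A = (b + z·y)·y = (5.18 + 1.2×2.50)×2.50 = 20.45 m²
P = b + 2y√(1+z²) = 5.18 + 2×2.50×√(1+1.2²) = 12.99 m
R = A/P = 20.45/12.99 = 1.574 m
n = (1/Q)·A·R^(2/3)·S^(1/2) = (1/40.1) × 20.45 × 1.353 × 0.05196 = 0.03586

0.0359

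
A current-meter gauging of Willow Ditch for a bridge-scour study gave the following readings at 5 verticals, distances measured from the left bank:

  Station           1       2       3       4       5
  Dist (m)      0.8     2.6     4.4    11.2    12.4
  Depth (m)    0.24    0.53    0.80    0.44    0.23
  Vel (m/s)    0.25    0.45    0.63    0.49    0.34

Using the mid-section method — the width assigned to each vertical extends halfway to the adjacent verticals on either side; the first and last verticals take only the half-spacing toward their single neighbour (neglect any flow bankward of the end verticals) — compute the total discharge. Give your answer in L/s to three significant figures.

w_1 = (2.6 − 0.8)/2 = 0.9 m; q_1 = 0.25 × 0.24 × 0.9 = 0.05400 m³/s
w_2 = (4.4 − 0.8)/2 = 1.8 m; q_2 = 0.45 × 0.53 × 1.8 = 0.4293 m³/s
w_3 = (11.2 − 2.6)/2 = 4.3 m; q_3 = 0.63 × 0.80 × 4.3 = 2.167 m³/s
w_4 = (12.4 − 4.4)/2 = 4 m; q_4 = 0.49 × 0.44 × 4 = 0.8624 m³/s
w_5 = (12.4 − 11.2)/2 = 0.6 m; q_5 = 0.34 × 0.23 × 0.6 = 0.04692 m³/s
Q = Σ qᵢ = 3.560 m³/s
= 3.560 × 1000 = 3560 L/s

3560 L/s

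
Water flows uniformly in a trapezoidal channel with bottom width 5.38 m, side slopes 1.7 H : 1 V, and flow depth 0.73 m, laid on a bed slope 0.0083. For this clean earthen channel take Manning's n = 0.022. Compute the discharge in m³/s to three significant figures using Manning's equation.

A = (b + z·y)·y = (5.38 + 1.7×0.73)×0.73 = 4.833 m²
P = b + 2y√(1+z²) = 5.38 + 2×0.73×√(1+1.7²) = 8.260 m
R = A/P = 4.833/8.260 = 0.5852 m
Q = (1/n)·A·R^(2/3)·S^(1/2) = (1/0.022) × 4.833 × 0.5852^(2/3) × 0.0083^(1/2) = 14.00 m³/s

14.0 m³/s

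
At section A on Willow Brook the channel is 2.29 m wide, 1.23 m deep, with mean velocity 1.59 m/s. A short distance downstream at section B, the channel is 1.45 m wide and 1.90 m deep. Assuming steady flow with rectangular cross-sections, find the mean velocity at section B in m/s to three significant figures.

Q = A₁V₁ = (2.29×1.23) × 1.59 = 4.479 m³/s
A₂ = 1.45 × 1.90 = 2.755 m²
V₂ = Q/A₂ = 4.479/2.755 = 1.626 m/s

1.63 m/s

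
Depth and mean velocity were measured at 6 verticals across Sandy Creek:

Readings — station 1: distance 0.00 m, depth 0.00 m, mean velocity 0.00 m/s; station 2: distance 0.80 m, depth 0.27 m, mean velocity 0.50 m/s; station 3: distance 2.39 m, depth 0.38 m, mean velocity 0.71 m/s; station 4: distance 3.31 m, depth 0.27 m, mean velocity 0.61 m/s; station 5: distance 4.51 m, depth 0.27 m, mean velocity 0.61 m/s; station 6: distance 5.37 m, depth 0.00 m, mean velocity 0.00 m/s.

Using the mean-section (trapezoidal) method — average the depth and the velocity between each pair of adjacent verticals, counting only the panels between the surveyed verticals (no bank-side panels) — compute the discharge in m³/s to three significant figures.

Panel 1-2: Δb = 0.8 m, d̄ = (0.00+0.27)/2 = 0.135, v̄ = (0.00+0.50)/2 = 0.25 → q = 0.8×0.135×0.25 = 0.02700 m³/s
Panel 2-3: Δb = 1.59 m, d̄ = (0.27+0.38)/2 = 0.325, v̄ = (0.50+0.71)/2 = 0.605 → q = 1.59×0.325×0.605 = 0.3126 m³/s
Panel 3-4: Δb = 0.92 m, d̄ = (0.38+0.27)/2 = 0.325, v̄ = (0.71+0.61)/2 = 0.66 → q = 0.92×0.325×0.66 = 0.1973 m³/s
Panel 4-5: Δb = 1.2 m, d̄ = (0.27+0.27)/2 = 0.27, v̄ = (0.61+0.61)/2 = 0.61 → q = 1.2×0.27×0.61 = 0.1976 m³/s
Panel 5-6: Δb = 0.86 m, d̄ = (0.27+0.00)/2 = 0.135, v̄ = (0.61+0.00)/2 = 0.305 → q = 0.86×0.135×0.305 = 0.03541 m³/s
Q = Σ q = 0.7700 m³/s

0.770 m³/s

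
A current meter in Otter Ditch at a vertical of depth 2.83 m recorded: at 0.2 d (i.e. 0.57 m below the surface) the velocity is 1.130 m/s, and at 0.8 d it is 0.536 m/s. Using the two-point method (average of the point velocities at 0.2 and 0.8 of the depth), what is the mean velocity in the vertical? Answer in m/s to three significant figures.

v̄ = (1.130 + 0.536) / 2 = 0.8330 m/s

0.833 m/s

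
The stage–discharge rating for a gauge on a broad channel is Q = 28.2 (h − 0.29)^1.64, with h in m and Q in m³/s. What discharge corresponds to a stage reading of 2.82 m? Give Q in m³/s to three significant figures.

Q = 28.2 × (2.82 − 0.29)^1.64 = 28.2 × 2.53^1.64 = 129.2 m³/s

129 m³/s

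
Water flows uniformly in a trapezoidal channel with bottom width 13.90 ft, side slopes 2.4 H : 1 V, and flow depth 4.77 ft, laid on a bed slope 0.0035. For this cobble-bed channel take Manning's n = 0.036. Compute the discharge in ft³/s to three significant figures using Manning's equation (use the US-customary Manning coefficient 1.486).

631 ft³/s

A = (b + z·y)·y = (13.90 + 2.4×4.77)×4.77 = 120.9 ft²
P = b + 2y√(1+z²) = 13.90 + 2×4.77×√(1+2.4²) = 38.70 ft
R = A/P = 120.9/38.70 = 3.124 ft
Q = (1.486/n)·A·R^(2/3)·S^(1/2) = (1.486/0.036) × 120.9 × 3.124^(2/3) × 0.0035^(1/2) = 631.0 ft³/s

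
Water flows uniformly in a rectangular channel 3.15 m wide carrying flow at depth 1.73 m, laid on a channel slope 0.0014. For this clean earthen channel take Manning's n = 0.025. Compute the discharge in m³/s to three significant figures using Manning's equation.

A = b·y = 3.15 × 1.73 = 5.450 m²
P = b + 2y = 3.15 + 2×1.73 = 6.610 m
R = A/P = 5.450/6.610 = 0.8244 m
Q = (1/n)·A·R^(2/3)·S^(1/2) = (1/0.025) × 5.450 × 0.8244^(2/3) × 0.0014^(1/2) = 7.171 m³/s

7.17 m³/s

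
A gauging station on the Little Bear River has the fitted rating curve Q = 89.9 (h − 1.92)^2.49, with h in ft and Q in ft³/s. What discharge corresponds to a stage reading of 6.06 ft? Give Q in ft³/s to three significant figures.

3090 ft³/s

Q = 89.9 × (6.06 − 1.92)^2.49 = 89.9 × 4.14^2.49 = 3091 ft³/s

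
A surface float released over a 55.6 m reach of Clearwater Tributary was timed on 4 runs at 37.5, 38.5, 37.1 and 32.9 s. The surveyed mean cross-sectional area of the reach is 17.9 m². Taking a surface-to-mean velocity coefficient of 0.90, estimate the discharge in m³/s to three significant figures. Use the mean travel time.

t̄ = (37.5 + 38.5 + 37.1 + 32.9) / 4 = 36.5 s
v_surface = L / t̄ = 55.6 / 36.5 = 1.523 m/s
v_mean = 0.90 × 1.523 = 1.371 m/s
Q = A × v_mean = 17.9 × 1.371 = 24.54 m³/s

24.5 m³/s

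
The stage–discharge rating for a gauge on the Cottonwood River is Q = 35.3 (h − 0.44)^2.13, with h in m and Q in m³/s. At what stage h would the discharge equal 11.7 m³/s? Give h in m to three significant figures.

h − h₀ = (Q/C)^(1/b) = (11.7/35.3)^(1/2.13) = 0.5954 m
h = 0.44 + 0.5954 = 1.035 m

1.04 m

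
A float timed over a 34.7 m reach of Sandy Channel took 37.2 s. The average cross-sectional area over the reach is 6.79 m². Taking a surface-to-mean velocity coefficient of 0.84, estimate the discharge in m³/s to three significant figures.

v_surface = L / t̄ = 34.7 / 37.2 = 0.9328 m/s
v_mean = 0.84 × 0.9328 = 0.7835 m/s
Q = A × v_mean = 6.79 × 0.7835 = 5.320 m³/s

5.32 m³/s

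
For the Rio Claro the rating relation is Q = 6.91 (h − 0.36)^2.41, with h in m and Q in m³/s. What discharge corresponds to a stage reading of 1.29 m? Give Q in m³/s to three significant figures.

5.80 m³/s

Q = 6.91 × (1.29 − 0.36)^2.41 = 6.91 × 0.93^2.41 = 5.801 m³/s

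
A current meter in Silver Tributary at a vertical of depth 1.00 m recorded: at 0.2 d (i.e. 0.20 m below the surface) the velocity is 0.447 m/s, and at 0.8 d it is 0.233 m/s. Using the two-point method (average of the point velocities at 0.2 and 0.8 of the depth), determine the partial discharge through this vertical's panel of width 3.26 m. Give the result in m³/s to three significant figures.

1.11 m³/s

v̄ = (0.447 + 0.233) / 2 = 0.3400 m/s
q = v̄ × d × w = 0.3400 × 1.00 × 3.26 = 1.108 m³/s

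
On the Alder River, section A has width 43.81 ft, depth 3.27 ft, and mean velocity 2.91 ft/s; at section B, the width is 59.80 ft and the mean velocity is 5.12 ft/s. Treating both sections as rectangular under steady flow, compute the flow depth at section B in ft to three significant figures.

Q = A₁V₁ = (43.81×3.27) × 2.91 = 416.9 ft³/s
d₂ = Q/(b₂ V₂) = 416.9/(59.80×5.12) = 1.362 ft

1.36 ft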